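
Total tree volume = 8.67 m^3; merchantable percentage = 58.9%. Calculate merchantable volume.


Formula: MV = V_total * (merchantable_pct / 100)
Merchantable fraction = 58.9% / 100 = 0.589
MV = 8.67 m^3 * 0.589 = 5.107 m^3

5.107


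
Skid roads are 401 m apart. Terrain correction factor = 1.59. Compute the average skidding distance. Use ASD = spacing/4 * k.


Formula: ASD = (spacing / 4) * correction
Uncorrected distance = spacing / 4 = 401 / 4 = 100.25 m
ASD = 100.25 * 1.59 = 159 m

159


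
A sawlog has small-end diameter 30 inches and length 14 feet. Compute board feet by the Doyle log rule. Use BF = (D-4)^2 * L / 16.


Doyle: BF = (D - 4)^2 * L / 16
Adjusted diameter = 30 - 4 = 26 in
(D-4)^2 = 26^2 = 676
BF = 676 * 14 / 16 = 592 BF

592


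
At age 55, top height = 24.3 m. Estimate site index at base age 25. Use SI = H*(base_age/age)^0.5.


Formula: SI = H_dom * (base_age / age)^0.5
Age ratio = 25 / 55 = 0.45455
sqrt(age_ratio) = 0.6742
SI = 24.3 * 0.6742 = 16.4 m

16.4


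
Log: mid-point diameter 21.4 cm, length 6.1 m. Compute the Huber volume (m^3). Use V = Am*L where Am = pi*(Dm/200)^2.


Huber: V = Am * L,  Am = pi*(Dm/200)^2
Am = pi*(21.4/200)^2 = 0.035968 m^2
V = 0.035968*6.1 = 0.2194 m^3

0.2194


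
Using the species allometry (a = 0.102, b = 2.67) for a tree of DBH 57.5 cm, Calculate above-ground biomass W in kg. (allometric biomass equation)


Formula: W = a * DBH^b  (allometric power law)
DBH^b = 57.5^2.67 = 49924.4335
W = 0.102 * 49924.4335 = 5092.3 kg

5092.3


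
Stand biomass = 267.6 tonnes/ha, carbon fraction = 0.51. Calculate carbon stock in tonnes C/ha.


Formula: Carbon Stock = Biomass * Carbon Fraction
C = 267.6 t/ha * 0.51
C = 136.5 t C/ha

136.5


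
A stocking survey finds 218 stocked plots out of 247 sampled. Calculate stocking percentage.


Formula: Stocking % = stocked plots / total plots * 100
Stocking = 218 / 247 * 100
Stocking = 0.8826 * 100 = 88.3%

88.3


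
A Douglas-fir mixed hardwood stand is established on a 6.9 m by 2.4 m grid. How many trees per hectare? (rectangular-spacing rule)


Formula: TPH = 10000 m^2/ha / (spacing_x * spacing_y)
Area per tree = 6.9 m * 2.4 m = 16.56 m^2
TPH = 10000 / 16.56 = 604 trees/ha

604


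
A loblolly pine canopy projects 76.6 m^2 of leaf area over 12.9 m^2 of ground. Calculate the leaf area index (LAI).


Formula: LAI = total leaf area / ground area  (dimensionless)
LAI = 76.6 m^2 / 12.9 m^2
LAI = 5.94

5.94


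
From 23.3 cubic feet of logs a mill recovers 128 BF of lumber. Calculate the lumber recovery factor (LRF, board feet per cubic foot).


Formula: LRF = Lumber Output (BF) / Log Input (ft^3)
LRF = 128 BF / 23.3 ft^3
LRF = 5.49 BF/ft^3

5.49


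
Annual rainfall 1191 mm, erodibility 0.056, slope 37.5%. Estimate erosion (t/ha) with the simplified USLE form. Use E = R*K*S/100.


Formula: E = R * K * S / 100  (simplified USLE)
R * K = 1191 * 0.056 = 66.696
E = 66.696 * 37.5 / 100 = 25.01 t/ha

25.01


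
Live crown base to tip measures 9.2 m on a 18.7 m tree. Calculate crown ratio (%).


Formula: Crown Ratio = (Crown Length / Total Height) * 100
CR = (9.2 m / 18.7 m) * 100
CR = 0.492 * 100 = 49.2%

49.2


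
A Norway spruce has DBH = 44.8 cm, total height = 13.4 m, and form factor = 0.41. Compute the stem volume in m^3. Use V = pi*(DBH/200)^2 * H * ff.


Formula: V = pi * (DBH/200)^2 * H * ff
Radius = DBH/200 = 44.8/200 = 0.224 m
Radius^2 = 0.224^2 = 0.050176 m^2
V = pi * 0.050176 * 13.4 * 0.41
V = 0.866 m^3

0.866


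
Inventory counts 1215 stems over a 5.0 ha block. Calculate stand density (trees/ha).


Formula: Stand Density = N_trees / Area_ha
Density = 1215 trees / 5.0 ha
Density = 243 trees/ha

243


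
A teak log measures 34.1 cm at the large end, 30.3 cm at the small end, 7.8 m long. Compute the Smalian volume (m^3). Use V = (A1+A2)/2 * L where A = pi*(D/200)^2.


Smalian: V = (A1 + A2)/2 * L,  A = pi*(D/200)^2
A1 = pi*(34.1/200)^2 = 0.091327 m^2
A2 = pi*(30.3/200)^2 = 0.072107 m^2
V = (0.091327+0.072107)/2*7.8 = 0.6374 m^3

0.6374


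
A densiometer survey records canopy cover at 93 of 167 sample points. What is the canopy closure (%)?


Formula: Canopy closure = covered points / total points * 100
Closure = 93 / 167 * 100
Closure = 0.5569 * 100 = 55.7%

55.7


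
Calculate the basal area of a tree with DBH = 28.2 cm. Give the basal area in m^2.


Formula: BA = pi * (DBH/2)^2 / 10000  (cm^2 to m^2)
Radius = DBH/2 = 28.2/2 = 14.1 cm
BA = pi * 14.1^2 / 10000
   = 624.58 cm^2 / 10000
   = 0.0625 m^2

0.0625


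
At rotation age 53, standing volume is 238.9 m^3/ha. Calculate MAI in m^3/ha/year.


Formula: MAI = Total Volume / Stand Age
MAI = 238.9 m^3/ha / 53 years
MAI = 4.51 m^3/ha/year

4.51


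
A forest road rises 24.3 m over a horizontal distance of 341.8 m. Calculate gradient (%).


Formula: Gradient = rise / run * 100
Gradient = 24.3 / 341.8 * 100 = 7.1%

7.1


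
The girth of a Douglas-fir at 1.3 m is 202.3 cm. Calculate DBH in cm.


Formula: DBH = C / pi
DBH = 202.3 / pi
pi = 3.14159...
DBH = 64.4 cm

64.4


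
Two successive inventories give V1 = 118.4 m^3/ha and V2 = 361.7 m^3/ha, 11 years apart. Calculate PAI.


Formula: PAI = (V_T2 - V_T1) / (T2 - T1)
Volume increment = 361.7 - 118.4 = 243.3 m^3/ha
PAI = 243.3 / 11 = 22.12 m^3/ha/year

22.12


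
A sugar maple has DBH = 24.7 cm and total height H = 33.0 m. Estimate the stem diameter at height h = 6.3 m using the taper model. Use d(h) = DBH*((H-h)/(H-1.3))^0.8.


Taper: d(h) = DBH * ((H - h) / (H - 1.3))^0.8
Numerator = H - h = 33.0 - 6.3 = 26.7 m
Denominator = H - 1.3 = 33.0 - 1.3 = 31.7 m
Ratio = 26.7 / 31.7 = 0.84227
d = 24.7 * 0.84227^0.8 = 21.5 cm

21.5


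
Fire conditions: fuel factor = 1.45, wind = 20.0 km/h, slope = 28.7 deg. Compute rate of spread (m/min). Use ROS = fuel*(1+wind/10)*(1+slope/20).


Formula: ROS = fuel * (1 + wind/10) * (1 + slope/20)
Wind factor = 1 + 20.0/10 = 3.0
Slope factor = 1 + 28.7/20 = 2.435
ROS = 1.45 * 3.0 * 2.435 = 10.59 m/min

10.59


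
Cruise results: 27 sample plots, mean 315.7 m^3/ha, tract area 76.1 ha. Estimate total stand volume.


Formula: Total Volume = Mean Volume per ha * Total Area
Total Volume = 315.7 m^3/ha * 76.1 ha
Total Volume = 24025 m^3

24025


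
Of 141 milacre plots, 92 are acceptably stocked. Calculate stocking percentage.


Formula: Stocking % = stocked plots / total plots * 100
Stocking = 92 / 141 * 100
Stocking = 0.6525 * 100 = 65.2%

65.2


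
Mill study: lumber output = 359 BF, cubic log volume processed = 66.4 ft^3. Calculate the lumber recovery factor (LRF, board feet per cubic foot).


Formula: LRF = Lumber Output (BF) / Log Input (ft^3)
LRF = 359 BF / 66.4 ft^3
LRF = 5.41 BF/ft^3

5.41


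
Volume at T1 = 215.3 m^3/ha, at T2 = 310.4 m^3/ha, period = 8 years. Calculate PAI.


Formula: PAI = (V_T2 - V_T1) / (T2 - T1)
Volume increment = 310.4 - 215.3 = 95.1 m^3/ha
PAI = 95.1 / 8 = 11.89 m^3/ha/year

11.89


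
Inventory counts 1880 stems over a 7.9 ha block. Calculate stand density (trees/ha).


Formula: Stand Density = N_trees / Area_ha
Density = 1880 trees / 7.9 ha
Density = 238 trees/ha

238


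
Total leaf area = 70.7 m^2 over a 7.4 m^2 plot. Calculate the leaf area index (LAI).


Formula: LAI = total leaf area / ground area  (dimensionless)
LAI = 70.7 m^2 / 7.4 m^2
LAI = 9.55

9.55


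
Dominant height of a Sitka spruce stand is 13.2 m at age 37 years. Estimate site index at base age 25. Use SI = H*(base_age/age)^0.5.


Formula: SI = H_dom * (base_age / age)^0.5
Age ratio = 25 / 37 = 0.67568
sqrt(age_ratio) = 0.82199
SI = 13.2 * 0.82199 = 10.9 m

10.9


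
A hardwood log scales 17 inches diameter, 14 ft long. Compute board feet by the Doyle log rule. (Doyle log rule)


Doyle: BF = (D - 4)^2 * L / 16
Adjusted diameter = 17 - 4 = 13 in
(D-4)^2 = 13^2 = 169
BF = 169 * 14 / 16 = 148 BF

148


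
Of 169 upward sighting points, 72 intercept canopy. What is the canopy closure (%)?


Formula: Canopy closure = covered points / total points * 100
Closure = 72 / 169 * 100
Closure = 0.426 * 100 = 42.6%

42.6


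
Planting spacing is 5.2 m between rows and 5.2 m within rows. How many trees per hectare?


Formula: TPH = 10000 m^2/ha / (spacing_x * spacing_y)
Area per tree = 5.2 m * 5.2 m = 27.04 m^2
TPH = 10000 / 27.04 = 370 trees/ha

370


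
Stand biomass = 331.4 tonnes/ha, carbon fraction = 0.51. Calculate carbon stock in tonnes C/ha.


Formula: Carbon Stock = Biomass * Carbon Fraction
C = 331.4 t/ha * 0.51
C = 169.0 t C/ha

169.0


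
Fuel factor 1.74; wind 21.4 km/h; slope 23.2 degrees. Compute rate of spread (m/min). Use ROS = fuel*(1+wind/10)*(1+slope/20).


Formula: ROS = fuel * (1 + wind/10) * (1 + slope/20)
Wind factor = 1 + 21.4/10 = 3.14
Slope factor = 1 + 23.2/20 = 2.16
ROS = 1.74 * 3.14 * 2.16 = 11.8 m/min

11.8


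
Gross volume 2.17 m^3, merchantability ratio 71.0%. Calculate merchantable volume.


Formula: MV = V_total * (merchantable_pct / 100)
Merchantable fraction = 71.0% / 100 = 0.71
MV = 2.17 m^3 * 0.71 = 1.541 m^3

1.541


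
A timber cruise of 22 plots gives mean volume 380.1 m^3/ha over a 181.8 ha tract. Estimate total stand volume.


Formula: Total Volume = Mean Volume per ha * Total Area
Total Volume = 380.1 m^3/ha * 181.8 ha
Total Volume = 69102 m^3

69102


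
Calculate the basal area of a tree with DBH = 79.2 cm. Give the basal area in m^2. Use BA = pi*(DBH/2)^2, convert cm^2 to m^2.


Formula: BA = pi * (DBH/2)^2 / 10000  (cm^2 to m^2)
Radius = DBH/2 = 79.2/2 = 39.6 cm
BA = pi * 39.6^2 / 10000
   = 4926.5199 cm^2 / 10000
   = 0.4927 m^2

0.4927


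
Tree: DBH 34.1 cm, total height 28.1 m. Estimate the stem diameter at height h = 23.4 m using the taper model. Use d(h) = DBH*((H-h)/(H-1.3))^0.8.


Taper: d(h) = DBH * ((H - h) / (H - 1.3))^0.8
Numerator = H - h = 28.1 - 23.4 = 4.7 m
Denominator = H - 1.3 = 28.1 - 1.3 = 26.8 m
Ratio = 4.7 / 26.8 = 0.17537
d = 34.1 * 0.17537^0.8 = 8.5 cm

8.5


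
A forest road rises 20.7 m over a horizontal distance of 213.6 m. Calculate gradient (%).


Formula: Gradient = rise / run * 100
Gradient = 20.7 / 213.6 * 100 = 9.7%

9.7


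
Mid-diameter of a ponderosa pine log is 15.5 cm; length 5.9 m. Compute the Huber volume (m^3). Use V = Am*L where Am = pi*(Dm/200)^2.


Huber: V = Am * L,  Am = pi*(Dm/200)^2
Am = pi*(15.5/200)^2 = 0.018869 m^2
V = 0.018869*5.9 = 0.1113 m^3

0.1113


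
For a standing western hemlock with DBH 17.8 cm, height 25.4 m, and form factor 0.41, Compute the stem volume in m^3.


Formula: V = pi * (DBH/200)^2 * H * ff
Radius = DBH/200 = 17.8/200 = 0.089 m
Radius^2 = 0.089^2 = 0.007921 m^2
V = pi * 0.007921 * 25.4 * 0.41
V = 0.259 m^3

0.259


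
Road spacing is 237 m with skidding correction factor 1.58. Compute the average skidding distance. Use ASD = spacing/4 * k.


Formula: ASD = (spacing / 4) * correction
Uncorrected distance = spacing / 4 = 237 / 4 = 59.25 m
ASD = 59.25 * 1.58 = 94 m

94


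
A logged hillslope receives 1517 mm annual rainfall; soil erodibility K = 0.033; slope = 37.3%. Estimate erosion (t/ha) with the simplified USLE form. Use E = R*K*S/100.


Formula: E = R * K * S / 100  (simplified USLE)
R * K = 1517 * 0.033 = 50.061
E = 50.061 * 37.3 / 100 = 18.67 t/ha

18.67


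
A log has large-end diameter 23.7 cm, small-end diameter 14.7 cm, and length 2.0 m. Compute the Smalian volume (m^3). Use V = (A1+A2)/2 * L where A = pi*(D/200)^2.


Smalian: V = (A1 + A2)/2 * L,  A = pi*(D/200)^2
A1 = pi*(23.7/200)^2 = 0.044115 m^2
A2 = pi*(14.7/200)^2 = 0.016972 m^2
V = (0.044115+0.016972)/2*2.0 = 0.0611 m^3

0.0611


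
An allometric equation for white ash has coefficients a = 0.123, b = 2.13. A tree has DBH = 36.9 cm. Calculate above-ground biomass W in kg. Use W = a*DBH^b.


Formula: W = a * DBH^b  (allometric power law)
DBH^b = 36.9^2.13 = 2176.5375
W = 0.123 * 2176.5375 = 267.7 kg

267.7


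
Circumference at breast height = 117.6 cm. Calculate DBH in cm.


Formula: DBH = C / pi
DBH = 117.6 / pi
pi = 3.14159...
DBH = 37.4 cm

37.4


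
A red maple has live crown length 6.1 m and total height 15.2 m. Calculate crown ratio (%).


Formula: Crown Ratio = (Crown Length / Total Height) * 100
CR = (6.1 m / 15.2 m) * 100
CR = 0.4013 * 100 = 40.1%

40.1


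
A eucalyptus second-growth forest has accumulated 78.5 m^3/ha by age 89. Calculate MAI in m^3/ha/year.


Formula: MAI = Total Volume / Stand Age
MAI = 78.5 m^3/ha / 89 years
MAI = 0.88 m^3/ha/year

0.88


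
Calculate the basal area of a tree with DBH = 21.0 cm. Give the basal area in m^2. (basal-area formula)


Formula: BA = pi * (DBH/2)^2 / 10000  (cm^2 to m^2)
Radius = DBH/2 = 21.0/2 = 10.5 cm
BA = pi * 10.5^2 / 10000
   = 346.3606 cm^2 / 10000
   = 0.0346 m^2

0.0346


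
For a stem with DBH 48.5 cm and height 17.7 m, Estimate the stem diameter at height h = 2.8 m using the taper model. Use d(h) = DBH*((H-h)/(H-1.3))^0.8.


Taper: d(h) = DBH * ((H - h) / (H - 1.3))^0.8
Numerator = H - h = 17.7 - 2.8 = 14.9 m
Denominator = H - 1.3 = 17.7 - 1.3 = 16.4 m
Ratio = 14.9 / 16.4 = 0.90854
d = 48.5 * 0.90854^0.8 = 44.9 cm

44.9


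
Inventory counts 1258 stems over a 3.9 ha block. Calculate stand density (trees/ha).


Formula: Stand Density = N_trees / Area_ha
Density = 1258 trees / 3.9 ha
Density = 323 trees/ha

323


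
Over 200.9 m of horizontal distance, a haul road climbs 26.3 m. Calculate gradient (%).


Formula: Gradient = rise / run * 100
Gradient = 26.3 / 200.9 * 100 = 13.1%

13.1


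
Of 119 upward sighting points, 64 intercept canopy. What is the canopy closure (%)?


Formula: Canopy closure = covered points / total points * 100
Closure = 64 / 119 * 100
Closure = 0.5378 * 100 = 53.8%

53.8


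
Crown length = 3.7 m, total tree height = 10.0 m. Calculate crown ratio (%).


Formula: Crown Ratio = (Crown Length / Total Height) * 100
CR = (3.7 m / 10.0 m) * 100
CR = 0.37 * 100 = 37.0%

37.0


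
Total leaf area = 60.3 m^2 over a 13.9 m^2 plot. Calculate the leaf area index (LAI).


Formula: LAI = total leaf area / ground area  (dimensionless)
LAI = 60.3 m^2 / 13.9 m^2
LAI = 4.34

4.34


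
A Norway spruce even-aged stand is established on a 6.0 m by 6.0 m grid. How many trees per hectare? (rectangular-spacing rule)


Formula: TPH = 10000 m^2/ha / (spacing_x * spacing_y)
Area per tree = 6.0 m * 6.0 m = 36.0 m^2
TPH = 10000 / 36.0 = 278 trees/ha

278


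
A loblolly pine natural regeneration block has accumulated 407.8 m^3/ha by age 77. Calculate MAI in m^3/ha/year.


Formula: MAI = Total Volume / Stand Age
MAI = 407.8 m^3/ha / 77 years
MAI = 5.3 m^3/ha/year

5.3


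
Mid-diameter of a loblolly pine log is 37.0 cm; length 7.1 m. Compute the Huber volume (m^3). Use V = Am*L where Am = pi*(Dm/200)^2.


Huber: V = Am * L,  Am = pi*(Dm/200)^2
Am = pi*(37.0/200)^2 = 0.107521 m^2
V = 0.107521*7.1 = 0.7634 m^3

0.7634


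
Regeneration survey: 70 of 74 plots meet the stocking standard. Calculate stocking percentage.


Formula: Stocking % = stocked plots / total plots * 100
Stocking = 70 / 74 * 100
Stocking = 0.9459 * 100 = 94.6%

94.6


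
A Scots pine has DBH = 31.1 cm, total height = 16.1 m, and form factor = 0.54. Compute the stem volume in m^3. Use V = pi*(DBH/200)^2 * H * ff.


Formula: V = pi * (DBH/200)^2 * H * ff
Radius = DBH/200 = 31.1/200 = 0.1555 m
Radius^2 = 0.1555^2 = 0.02418025 m^2
V = pi * 0.02418025 * 16.1 * 0.54
V = 0.66 m^3

0.66


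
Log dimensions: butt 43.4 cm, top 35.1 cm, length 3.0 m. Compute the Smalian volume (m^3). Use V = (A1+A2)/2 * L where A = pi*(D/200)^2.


Smalian: V = (A1 + A2)/2 * L,  A = pi*(D/200)^2
A1 = pi*(43.4/200)^2 = 0.147934 m^2
A2 = pi*(35.1/200)^2 = 0.096762 m^2
V = (0.147934+0.096762)/2*3.0 = 0.367 m^3

0.367


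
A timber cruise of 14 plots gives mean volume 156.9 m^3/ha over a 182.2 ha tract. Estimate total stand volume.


Formula: Total Volume = Mean Volume per ha * Total Area
Total Volume = 156.9 m^3/ha * 182.2 ha
Total Volume = 28587 m^3

28587


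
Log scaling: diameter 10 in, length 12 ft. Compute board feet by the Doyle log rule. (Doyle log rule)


Doyle: BF = (D - 4)^2 * L / 16
Adjusted diameter = 10 - 4 = 6 in
(D-4)^2 = 6^2 = 36
BF = 36 * 12 / 16 = 27 BF

27


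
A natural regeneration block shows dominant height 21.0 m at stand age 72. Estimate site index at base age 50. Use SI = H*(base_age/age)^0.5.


Formula: SI = H_dom * (base_age / age)^0.5
Age ratio = 50 / 72 = 0.69444
sqrt(age_ratio) = 0.83333
SI = 21.0 * 0.83333 = 17.5 m

17.5


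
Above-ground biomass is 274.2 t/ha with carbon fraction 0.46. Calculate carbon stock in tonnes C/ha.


Formula: Carbon Stock = Biomass * Carbon Fraction
C = 274.2 t/ha * 0.46
C = 126.1 t C/ha

126.1


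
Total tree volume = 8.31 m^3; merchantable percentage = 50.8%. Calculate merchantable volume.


Formula: MV = V_total * (merchantable_pct / 100)
Merchantable fraction = 50.8% / 100 = 0.508
MV = 8.31 m^3 * 0.508 = 4.221 m^3

4.221


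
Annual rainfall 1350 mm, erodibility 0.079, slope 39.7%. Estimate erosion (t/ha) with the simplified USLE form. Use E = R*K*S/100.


Formula: E = R * K * S / 100  (simplified USLE)
R * K = 1350 * 0.079 = 106.65
E = 106.65 * 39.7 / 100 = 42.34 t/ha

42.34


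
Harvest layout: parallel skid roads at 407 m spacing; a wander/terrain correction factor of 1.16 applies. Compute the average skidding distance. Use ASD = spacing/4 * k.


Formula: ASD = (spacing / 4) * correction
Uncorrected distance = spacing / 4 = 407 / 4 = 101.75 m
ASD = 101.75 * 1.16 = 118 m

118


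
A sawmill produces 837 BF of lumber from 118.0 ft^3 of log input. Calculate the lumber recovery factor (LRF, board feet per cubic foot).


Formula: LRF = Lumber Output (BF) / Log Input (ft^3)
LRF = 837 BF / 118.0 ft^3
LRF = 7.09 BF/ft^3

7.09


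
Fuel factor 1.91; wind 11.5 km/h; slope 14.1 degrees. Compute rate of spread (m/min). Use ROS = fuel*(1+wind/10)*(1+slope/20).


Formula: ROS = fuel * (1 + wind/10) * (1 + slope/20)
Wind factor = 1 + 11.5/10 = 2.15
Slope factor = 1 + 14.1/20 = 1.705
ROS = 1.91 * 2.15 * 1.705 = 7.0 m/min

7.0


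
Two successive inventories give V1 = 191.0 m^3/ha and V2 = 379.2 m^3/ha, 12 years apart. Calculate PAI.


Formula: PAI = (V_T2 - V_T1) / (T2 - T1)
Volume increment = 379.2 - 191.0 = 188.2 m^3/ha
PAI = 188.2 / 12 = 15.68 m^3/ha/year

15.68


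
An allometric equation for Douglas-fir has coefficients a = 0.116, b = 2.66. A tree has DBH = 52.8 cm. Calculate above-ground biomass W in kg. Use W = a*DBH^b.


Formula: W = a * DBH^b  (allometric power law)
DBH^b = 52.8^2.66 = 38212.5688
W = 0.116 * 38212.5688 = 4432.7 kg

4432.7


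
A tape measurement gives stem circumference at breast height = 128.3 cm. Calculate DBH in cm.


Formula: DBH = C / pi
DBH = 128.3 / pi
pi = 3.14159...
DBH = 40.8 cm

40.8


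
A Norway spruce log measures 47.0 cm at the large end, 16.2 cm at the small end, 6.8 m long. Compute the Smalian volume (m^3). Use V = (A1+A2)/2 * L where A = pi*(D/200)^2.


Smalian: V = (A1 + A2)/2 * L,  A = pi*(D/200)^2
A1 = pi*(47.0/200)^2 = 0.173494 m^2
A2 = pi*(16.2/200)^2 = 0.020612 m^2
V = (0.173494+0.020612)/2*6.8 = 0.66 m^3

0.66


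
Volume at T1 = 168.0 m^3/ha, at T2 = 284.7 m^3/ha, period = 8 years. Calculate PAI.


Formula: PAI = (V_T2 - V_T1) / (T2 - T1)
Volume increment = 284.7 - 168.0 = 116.7 m^3/ha
PAI = 116.7 / 8 = 14.59 m^3/ha/year

14.59


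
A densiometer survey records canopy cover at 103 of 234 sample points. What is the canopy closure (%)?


Formula: Canopy closure = covered points / total points * 100
Closure = 103 / 234 * 100
Closure = 0.4402 * 100 = 44.0%

44.0


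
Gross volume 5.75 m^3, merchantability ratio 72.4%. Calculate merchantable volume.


Formula: MV = V_total * (merchantable_pct / 100)
Merchantable fraction = 72.4% / 100 = 0.724
MV = 5.75 m^3 * 0.724 = 4.163 m^3

4.163


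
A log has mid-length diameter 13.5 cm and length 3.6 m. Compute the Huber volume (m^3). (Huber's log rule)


Huber: V = Am * L,  Am = pi*(Dm/200)^2
Am = pi*(13.5/200)^2 = 0.014314 m^2
V = 0.014314*3.6 = 0.0515 m^3

0.0515


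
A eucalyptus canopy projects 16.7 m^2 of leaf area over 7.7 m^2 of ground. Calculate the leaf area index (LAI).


Formula: LAI = total leaf area / ground area  (dimensionless)
LAI = 16.7 m^2 / 7.7 m^2
LAI = 2.17

2.17


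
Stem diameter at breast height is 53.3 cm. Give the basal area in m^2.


Formula: BA = pi * (DBH/2)^2 / 10000  (cm^2 to m^2)
Radius = DBH/2 = 53.3/2 = 26.65 cm
BA = pi * 26.65^2 / 10000
   = 2231.2298 cm^2 / 10000
   = 0.2231 m^2

0.2231


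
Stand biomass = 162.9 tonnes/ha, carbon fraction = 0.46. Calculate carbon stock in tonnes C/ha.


Formula: Carbon Stock = Biomass * Carbon Fraction
C = 162.9 t/ha * 0.46
C = 74.9 t C/ha

74.9


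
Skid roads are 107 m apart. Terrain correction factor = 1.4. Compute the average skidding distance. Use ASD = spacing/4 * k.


Formula: ASD = (spacing / 4) * correction
Uncorrected distance = spacing / 4 = 107 / 4 = 26.75 m
ASD = 26.75 * 1.4 = 37 m

37


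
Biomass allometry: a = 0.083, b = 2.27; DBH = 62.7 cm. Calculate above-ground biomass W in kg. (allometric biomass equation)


Formula: W = a * DBH^b  (allometric power law)
DBH^b = 62.7^2.27 = 12017.0348
W = 0.083 * 12017.0348 = 997.4 kg

997.4


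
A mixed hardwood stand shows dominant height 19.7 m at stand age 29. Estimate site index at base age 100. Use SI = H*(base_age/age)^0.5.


Formula: SI = H_dom * (base_age / age)^0.5
Age ratio = 100 / 29 = 3.44828
sqrt(age_ratio) = 1.85695
SI = 19.7 * 1.85695 = 36.6 m

36.6


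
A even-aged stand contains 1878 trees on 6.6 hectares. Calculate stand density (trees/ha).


Formula: Stand Density = N_trees / Area_ha
Density = 1878 trees / 6.6 ha
Density = 285 trees/ha

285


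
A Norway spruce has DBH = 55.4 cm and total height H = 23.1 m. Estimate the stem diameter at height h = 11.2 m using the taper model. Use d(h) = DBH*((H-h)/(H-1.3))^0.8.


Taper: d(h) = DBH * ((H - h) / (H - 1.3))^0.8
Numerator = H - h = 23.1 - 11.2 = 11.9 m
Denominator = H - 1.3 = 23.1 - 1.3 = 21.8 m
Ratio = 11.9 / 21.8 = 0.54587
d = 55.4 * 0.54587^0.8 = 34.1 cm

34.1


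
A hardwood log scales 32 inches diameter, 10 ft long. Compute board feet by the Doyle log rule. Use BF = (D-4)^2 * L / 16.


Doyle: BF = (D - 4)^2 * L / 16
Adjusted diameter = 32 - 4 = 28 in
(D-4)^2 = 28^2 = 784
BF = 784 * 10 / 16 = 490 BF

490


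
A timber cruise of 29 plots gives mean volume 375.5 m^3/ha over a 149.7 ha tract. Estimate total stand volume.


Formula: Total Volume = Mean Volume per ha * Total Area
Total Volume = 375.5 m^3/ha * 149.7 ha
Total Volume = 56212 m^3

56212


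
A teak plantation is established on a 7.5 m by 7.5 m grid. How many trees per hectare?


Formula: TPH = 10000 m^2/ha / (spacing_x * spacing_y)
Area per tree = 7.5 m * 7.5 m = 56.25 m^2
TPH = 10000 / 56.25 = 178 trees/ha

178


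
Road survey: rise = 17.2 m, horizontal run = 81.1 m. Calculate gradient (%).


Formula: Gradient = rise / run * 100
Gradient = 17.2 / 81.1 * 100 = 21.2%

21.2


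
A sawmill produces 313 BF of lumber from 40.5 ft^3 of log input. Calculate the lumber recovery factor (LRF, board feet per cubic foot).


Formula: LRF = Lumber Output (BF) / Log Input (ft^3)
LRF = 313 BF / 40.5 ft^3
LRF = 7.73 BF/ft^3

7.73


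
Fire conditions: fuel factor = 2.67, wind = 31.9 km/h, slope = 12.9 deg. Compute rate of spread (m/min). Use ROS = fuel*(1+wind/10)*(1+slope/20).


Formula: ROS = fuel * (1 + wind/10) * (1 + slope/20)
Wind factor = 1 + 31.9/10 = 4.19
Slope factor = 1 + 12.9/20 = 1.645
ROS = 2.67 * 4.19 * 1.645 = 18.4 m/min

18.4


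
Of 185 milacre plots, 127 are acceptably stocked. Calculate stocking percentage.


Formula: Stocking % = stocked plots / total plots * 100
Stocking = 127 / 185 * 100
Stocking = 0.6865 * 100 = 68.6%

68.6


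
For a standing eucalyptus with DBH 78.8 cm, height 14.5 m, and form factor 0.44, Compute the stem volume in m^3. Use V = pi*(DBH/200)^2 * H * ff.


Formula: V = pi * (DBH/200)^2 * H * ff
Radius = DBH/200 = 78.8/200 = 0.394 m
Radius^2 = 0.394^2 = 0.155236 m^2
V = pi * 0.155236 * 14.5 * 0.44
V = 3.111 m^3

3.111


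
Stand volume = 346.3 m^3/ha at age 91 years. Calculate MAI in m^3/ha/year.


Formula: MAI = Total Volume / Stand Age
MAI = 346.3 m^3/ha / 91 years
MAI = 3.81 m^3/ha/year

3.81


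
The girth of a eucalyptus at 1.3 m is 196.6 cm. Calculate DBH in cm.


Formula: DBH = C / pi
DBH = 196.6 / pi
pi = 3.14159...
DBH = 62.6 cm

62.6


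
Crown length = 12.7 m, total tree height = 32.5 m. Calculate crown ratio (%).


Formula: Crown Ratio = (Crown Length / Total Height) * 100
CR = (12.7 m / 32.5 m) * 100
CR = 0.3908 * 100 = 39.1%

39.1


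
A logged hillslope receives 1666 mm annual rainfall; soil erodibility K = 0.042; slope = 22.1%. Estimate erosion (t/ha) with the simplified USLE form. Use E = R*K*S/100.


Formula: E = R * K * S / 100  (simplified USLE)
R * K = 1666 * 0.042 = 69.972
E = 69.972 * 22.1 / 100 = 15.46 t/ha

15.46


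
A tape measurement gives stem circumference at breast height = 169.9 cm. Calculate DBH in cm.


Formula: DBH = C / pi
DBH = 169.9 / pi
pi = 3.14159...
DBH = 54.1 cm

54.1


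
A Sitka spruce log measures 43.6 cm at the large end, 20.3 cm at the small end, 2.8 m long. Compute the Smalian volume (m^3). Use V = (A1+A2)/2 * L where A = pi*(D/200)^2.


Smalian: V = (A1 + A2)/2 * L,  A = pi*(D/200)^2
A1 = pi*(43.6/200)^2 = 0.149301 m^2
A2 = pi*(20.3/200)^2 = 0.032365 m^2
V = (0.149301+0.032365)/2*2.8 = 0.2543 m^3

0.2543


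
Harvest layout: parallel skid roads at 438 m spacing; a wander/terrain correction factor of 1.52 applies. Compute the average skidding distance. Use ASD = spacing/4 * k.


Formula: ASD = (spacing / 4) * correction
Uncorrected distance = spacing / 4 = 438 / 4 = 109.5 m
ASD = 109.5 * 1.52 = 166 m

166


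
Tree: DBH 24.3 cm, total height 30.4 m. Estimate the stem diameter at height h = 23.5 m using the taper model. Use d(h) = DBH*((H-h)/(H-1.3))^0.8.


Taper: d(h) = DBH * ((H - h) / (H - 1.3))^0.8
Numerator = H - h = 30.4 - 23.5 = 6.9 m
Denominator = H - 1.3 = 30.4 - 1.3 = 29.1 m
Ratio = 6.9 / 29.1 = 0.23711
d = 24.3 * 0.23711^0.8 = 7.7 cm

7.7


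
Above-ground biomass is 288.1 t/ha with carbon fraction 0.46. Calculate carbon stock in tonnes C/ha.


Formula: Carbon Stock = Biomass * Carbon Fraction
C = 288.1 t/ha * 0.46
C = 132.5 t C/ha

132.5


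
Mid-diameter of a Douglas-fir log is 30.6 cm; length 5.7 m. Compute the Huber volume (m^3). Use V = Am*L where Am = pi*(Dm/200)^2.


Huber: V = Am * L,  Am = pi*(Dm/200)^2
Am = pi*(30.6/200)^2 = 0.073542 m^2
V = 0.073542*5.7 = 0.4192 m^3

0.4192


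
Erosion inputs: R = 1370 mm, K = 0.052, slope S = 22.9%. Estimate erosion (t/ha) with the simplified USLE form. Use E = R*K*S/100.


Formula: E = R * K * S / 100  (simplified USLE)
R * K = 1370 * 0.052 = 71.24
E = 71.24 * 22.9 / 100 = 16.31 t/ha

16.31


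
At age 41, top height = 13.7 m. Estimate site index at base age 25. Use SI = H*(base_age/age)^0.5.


Formula: SI = H_dom * (base_age / age)^0.5
Age ratio = 25 / 41 = 0.60976
sqrt(age_ratio) = 0.78087
SI = 13.7 * 0.78087 = 10.7 m

10.7


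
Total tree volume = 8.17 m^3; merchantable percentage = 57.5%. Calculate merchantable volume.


Formula: MV = V_total * (merchantable_pct / 100)
Merchantable fraction = 57.5% / 100 = 0.575
MV = 8.17 m^3 * 0.575 = 4.698 m^3

4.698


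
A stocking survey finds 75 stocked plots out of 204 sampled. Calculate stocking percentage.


Formula: Stocking % = stocked plots / total plots * 100
Stocking = 75 / 204 * 100
Stocking = 0.3676 * 100 = 36.8%

36.8


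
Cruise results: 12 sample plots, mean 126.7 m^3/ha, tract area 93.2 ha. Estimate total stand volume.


Formula: Total Volume = Mean Volume per ha * Total Area
Total Volume = 126.7 m^3/ha * 93.2 ha
Total Volume = 11808 m^3

11808


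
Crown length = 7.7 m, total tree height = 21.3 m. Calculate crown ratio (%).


Formula: Crown Ratio = (Crown Length / Total Height) * 100
CR = (7.7 m / 21.3 m) * 100
CR = 0.3615 * 100 = 36.2%

36.2


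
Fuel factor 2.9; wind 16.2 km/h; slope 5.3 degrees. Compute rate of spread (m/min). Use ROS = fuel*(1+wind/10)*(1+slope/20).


Formula: ROS = fuel * (1 + wind/10) * (1 + slope/20)
Wind factor = 1 + 16.2/10 = 2.62
Slope factor = 1 + 5.3/20 = 1.265
ROS = 2.9 * 2.62 * 1.265 = 9.61 m/min

9.61


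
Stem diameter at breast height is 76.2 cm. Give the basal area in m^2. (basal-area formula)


Formula: BA = pi * (DBH/2)^2 / 10000  (cm^2 to m^2)
Radius = DBH/2 = 76.2/2 = 38.1 cm
BA = pi * 38.1^2 / 10000
   = 4560.3673 cm^2 / 10000
   = 0.456 m^2

0.456


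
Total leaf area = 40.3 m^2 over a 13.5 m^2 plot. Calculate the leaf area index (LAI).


Formula: LAI = total leaf area / ground area  (dimensionless)
LAI = 40.3 m^2 / 13.5 m^2
LAI = 2.99

2.99


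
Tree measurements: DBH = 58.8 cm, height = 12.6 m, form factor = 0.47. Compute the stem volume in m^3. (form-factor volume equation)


Formula: V = pi * (DBH/200)^2 * H * ff
Radius = DBH/200 = 58.8/200 = 0.294 m
Radius^2 = 0.294^2 = 0.086436 m^2
V = pi * 0.086436 * 12.6 * 0.47
V = 1.608 m^3

1.608


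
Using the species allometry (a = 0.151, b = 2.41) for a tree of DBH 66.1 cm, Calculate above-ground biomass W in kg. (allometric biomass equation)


Formula: W = a * DBH^b  (allometric power law)
DBH^b = 66.1^2.41 = 24360.4618
W = 0.151 * 24360.4618 = 3678.4 kg

3678.4


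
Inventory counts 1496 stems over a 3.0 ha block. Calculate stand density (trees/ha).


Formula: Stand Density = N_trees / Area_ha
Density = 1496 trees / 3.0 ha
Density = 499 trees/ha

499


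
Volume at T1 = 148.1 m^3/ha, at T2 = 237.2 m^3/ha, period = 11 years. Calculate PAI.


Formula: PAI = (V_T2 - V_T1) / (T2 - T1)
Volume increment = 237.2 - 148.1 = 89.1 m^3/ha
PAI = 89.1 / 11 = 8.1 m^3/ha/year

8.1


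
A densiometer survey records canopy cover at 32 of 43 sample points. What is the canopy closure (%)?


Formula: Canopy closure = covered points / total points * 100
Closure = 32 / 43 * 100
Closure = 0.7442 * 100 = 74.4%

74.4


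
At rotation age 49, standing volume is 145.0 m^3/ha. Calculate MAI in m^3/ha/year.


Formula: MAI = Total Volume / Stand Age
MAI = 145.0 m^3/ha / 49 years
MAI = 2.96 m^3/ha/year

2.96


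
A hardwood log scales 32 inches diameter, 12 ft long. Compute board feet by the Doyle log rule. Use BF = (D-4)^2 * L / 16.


Doyle: BF = (D - 4)^2 * L / 16
Adjusted diameter = 32 - 4 = 28 in
(D-4)^2 = 28^2 = 784
BF = 784 * 12 / 16 = 588 BF

588


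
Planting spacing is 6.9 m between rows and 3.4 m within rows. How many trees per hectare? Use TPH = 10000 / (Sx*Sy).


Formula: TPH = 10000 m^2/ha / (spacing_x * spacing_y)
Area per tree = 6.9 m * 3.4 m = 23.46 m^2
TPH = 10000 / 23.46 = 426 trees/ha

426


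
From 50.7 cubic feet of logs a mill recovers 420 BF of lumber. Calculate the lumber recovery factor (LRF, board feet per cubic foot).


Formula: LRF = Lumber Output (BF) / Log Input (ft^3)
LRF = 420 BF / 50.7 ft^3
LRF = 8.28 BF/ft^3

8.28


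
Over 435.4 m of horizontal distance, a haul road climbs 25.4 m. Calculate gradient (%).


Formula: Gradient = rise / run * 100
Gradient = 25.4 / 435.4 * 100 = 5.8%

5.8


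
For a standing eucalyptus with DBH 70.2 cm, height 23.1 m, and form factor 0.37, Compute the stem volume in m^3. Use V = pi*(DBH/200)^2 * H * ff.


Formula: V = pi * (DBH/200)^2 * H * ff
Radius = DBH/200 = 70.2/200 = 0.351 m
Radius^2 = 0.351^2 = 0.123201 m^2
V = pi * 0.123201 * 23.1 * 0.37
V = 3.308 m^3

3.308


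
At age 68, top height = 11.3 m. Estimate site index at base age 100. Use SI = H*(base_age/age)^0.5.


Formula: SI = H_dom * (base_age / age)^0.5
Age ratio = 100 / 68 = 1.47059
sqrt(age_ratio) = 1.21268
SI = 11.3 * 1.21268 = 13.7 m

13.7


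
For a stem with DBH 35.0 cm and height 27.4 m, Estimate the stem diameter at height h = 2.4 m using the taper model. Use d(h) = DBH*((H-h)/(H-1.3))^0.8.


Taper: d(h) = DBH * ((H - h) / (H - 1.3))^0.8
Numerator = H - h = 27.4 - 2.4 = 25.0 m
Denominator = H - 1.3 = 27.4 - 1.3 = 26.1 m
Ratio = 25.0 / 26.1 = 0.95785
d = 35.0 * 0.95785^0.8 = 33.8 cm

33.8


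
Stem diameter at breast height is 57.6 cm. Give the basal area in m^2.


Formula: BA = pi * (DBH/2)^2 / 10000  (cm^2 to m^2)
Radius = DBH/2 = 57.6/2 = 28.8 cm
BA = pi * 28.8^2 / 10000
   = 2605.7626 cm^2 / 10000
   = 0.2606 m^2

0.2606


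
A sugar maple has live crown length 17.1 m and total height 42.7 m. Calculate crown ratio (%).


Formula: Crown Ratio = (Crown Length / Total Height) * 100
CR = (17.1 m / 42.7 m) * 100
CR = 0.4005 * 100 = 40.0%

40.0


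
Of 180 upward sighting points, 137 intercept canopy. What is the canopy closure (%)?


Formula: Canopy closure = covered points / total points * 100
Closure = 137 / 180 * 100
Closure = 0.7611 * 100 = 76.1%

76.1


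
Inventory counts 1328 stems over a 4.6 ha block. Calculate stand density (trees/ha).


Formula: Stand Density = N_trees / Area_ha
Density = 1328 trees / 4.6 ha
Density = 289 trees/ha

289


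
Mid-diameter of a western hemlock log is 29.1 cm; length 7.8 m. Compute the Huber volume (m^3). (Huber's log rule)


Huber: V = Am * L,  Am = pi*(Dm/200)^2
Am = pi*(29.1/200)^2 = 0.066508 m^2
V = 0.066508*7.8 = 0.5188 m^3

0.5188


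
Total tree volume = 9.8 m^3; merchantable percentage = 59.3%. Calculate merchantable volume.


Formula: MV = V_total * (merchantable_pct / 100)
Merchantable fraction = 59.3% / 100 = 0.593
MV = 9.8 m^3 * 0.593 = 5.811 m^3

5.811


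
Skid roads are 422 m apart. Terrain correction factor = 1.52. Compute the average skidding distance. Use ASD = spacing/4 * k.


Formula: ASD = (spacing / 4) * correction
Uncorrected distance = spacing / 4 = 422 / 4 = 105.5 m
ASD = 105.5 * 1.52 = 160 m

160


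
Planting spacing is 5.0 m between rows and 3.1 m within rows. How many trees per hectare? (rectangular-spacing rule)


Formula: TPH = 10000 m^2/ha / (spacing_x * spacing_y)
Area per tree = 5.0 m * 3.1 m = 15.5 m^2
TPH = 10000 / 15.5 = 645 trees/ha

645


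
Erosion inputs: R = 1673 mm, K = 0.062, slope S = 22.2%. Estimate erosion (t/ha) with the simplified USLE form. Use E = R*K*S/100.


Formula: E = R * K * S / 100  (simplified USLE)
R * K = 1673 * 0.062 = 103.726
E = 103.726 * 22.2 / 100 = 23.03 t/ha

23.03


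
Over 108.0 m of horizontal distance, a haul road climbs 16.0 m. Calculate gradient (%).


Formula: Gradient = rise / run * 100
Gradient = 16.0 / 108.0 * 100 = 14.8%

14.8


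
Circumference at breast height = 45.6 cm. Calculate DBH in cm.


Formula: DBH = C / pi
DBH = 45.6 / pi
pi = 3.14159...
DBH = 14.5 cm

14.5


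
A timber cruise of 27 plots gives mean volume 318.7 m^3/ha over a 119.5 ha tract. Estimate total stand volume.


Formula: Total Volume = Mean Volume per ha * Total Area
Total Volume = 318.7 m^3/ha * 119.5 ha
Total Volume = 38085 m^3

38085


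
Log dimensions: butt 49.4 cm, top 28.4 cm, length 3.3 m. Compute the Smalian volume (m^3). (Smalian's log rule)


Smalian: V = (A1 + A2)/2 * L,  A = pi*(D/200)^2
A1 = pi*(49.4/200)^2 = 0.191665 m^2
A2 = pi*(28.4/200)^2 = 0.063347 m^2
V = (0.191665+0.063347)/2*3.3 = 0.4208 m^3

0.4208


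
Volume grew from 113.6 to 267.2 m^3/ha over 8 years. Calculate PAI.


Formula: PAI = (V_T2 - V_T1) / (T2 - T1)
Volume increment = 267.2 - 113.6 = 153.6 m^3/ha
PAI = 153.6 / 8 = 19.2 m^3/ha/year

19.2


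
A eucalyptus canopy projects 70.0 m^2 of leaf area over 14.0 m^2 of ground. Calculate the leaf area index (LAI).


Formula: LAI = total leaf area / ground area  (dimensionless)
LAI = 70.0 m^2 / 14.0 m^2
LAI = 5.0

5.0


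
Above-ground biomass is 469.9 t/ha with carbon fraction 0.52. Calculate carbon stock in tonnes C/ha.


Formula: Carbon Stock = Biomass * Carbon Fraction
C = 469.9 t/ha * 0.52
C = 244.3 t C/ha

244.3


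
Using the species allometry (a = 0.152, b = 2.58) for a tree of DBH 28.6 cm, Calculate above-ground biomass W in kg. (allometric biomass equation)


Formula: W = a * DBH^b  (allometric power law)
DBH^b = 28.6^2.58 = 5720.3732
W = 0.152 * 5720.3732 = 869.5 kg

869.5


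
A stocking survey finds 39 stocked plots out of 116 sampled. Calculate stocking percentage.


Formula: Stocking % = stocked plots / total plots * 100
Stocking = 39 / 116 * 100
Stocking = 0.3362 * 100 = 33.6%

33.6


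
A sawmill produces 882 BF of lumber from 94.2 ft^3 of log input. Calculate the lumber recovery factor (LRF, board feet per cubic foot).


Formula: LRF = Lumber Output (BF) / Log Input (ft^3)
LRF = 882 BF / 94.2 ft^3
LRF = 9.36 BF/ft^3

9.36


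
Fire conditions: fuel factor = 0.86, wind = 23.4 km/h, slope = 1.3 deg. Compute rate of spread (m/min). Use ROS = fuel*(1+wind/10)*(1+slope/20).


Formula: ROS = fuel * (1 + wind/10) * (1 + slope/20)
Wind factor = 1 + 23.4/10 = 3.34
Slope factor = 1 + 1.3/20 = 1.065
ROS = 0.86 * 3.34 * 1.065 = 3.06 m/min

3.06


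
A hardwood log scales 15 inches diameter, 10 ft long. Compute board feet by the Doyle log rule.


Doyle: BF = (D - 4)^2 * L / 16
Adjusted diameter = 15 - 4 = 11 in
(D-4)^2 = 11^2 = 121
BF = 121 * 10 / 16 = 76 BF

76


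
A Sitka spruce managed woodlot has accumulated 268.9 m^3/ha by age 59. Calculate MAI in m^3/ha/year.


Formula: MAI = Total Volume / Stand Age
MAI = 268.9 m^3/ha / 59 years
MAI = 4.56 m^3/ha/year

4.56


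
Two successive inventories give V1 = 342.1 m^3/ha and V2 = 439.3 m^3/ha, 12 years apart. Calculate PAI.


Formula: PAI = (V_T2 - V_T1) / (T2 - T1)
Volume increment = 439.3 - 342.1 = 97.2 m^3/ha
PAI = 97.2 / 12 = 8.1 m^3/ha/year

8.1


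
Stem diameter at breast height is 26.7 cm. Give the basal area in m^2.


Formula: BA = pi * (DBH/2)^2 / 10000  (cm^2 to m^2)
Radius = DBH/2 = 26.7/2 = 13.35 cm
BA = pi * 13.35^2 / 10000
   = 559.9025 cm^2 / 10000
   = 0.056 m^2

0.056


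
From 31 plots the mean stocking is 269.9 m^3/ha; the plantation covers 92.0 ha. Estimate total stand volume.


Formula: Total Volume = Mean Volume per ha * Total Area
Total Volume = 269.9 m^3/ha * 92.0 ha
Total Volume = 24831 m^3

24831


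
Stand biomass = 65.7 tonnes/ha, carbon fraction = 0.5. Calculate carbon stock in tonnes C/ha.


Formula: Carbon Stock = Biomass * Carbon Fraction
C = 65.7 t/ha * 0.5
C = 32.9 t C/ha

32.9


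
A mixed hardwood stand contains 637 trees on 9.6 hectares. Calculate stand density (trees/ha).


Formula: Stand Density = N_trees / Area_ha
Density = 637 trees / 9.6 ha
Density = 66 trees/ha

66


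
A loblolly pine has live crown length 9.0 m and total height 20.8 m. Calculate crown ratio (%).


Formula: Crown Ratio = (Crown Length / Total Height) * 100
CR = (9.0 m / 20.8 m) * 100
CR = 0.4327 * 100 = 43.3%

43.3


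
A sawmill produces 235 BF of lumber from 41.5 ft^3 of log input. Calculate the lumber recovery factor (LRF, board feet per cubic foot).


Formula: LRF = Lumber Output (BF) / Log Input (ft^3)
LRF = 235 BF / 41.5 ft^3
LRF = 5.66 BF/ft^3

5.66


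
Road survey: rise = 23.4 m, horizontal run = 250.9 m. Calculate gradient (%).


Formula: Gradient = rise / run * 100
Gradient = 23.4 / 250.9 * 100 = 9.3%

9.3


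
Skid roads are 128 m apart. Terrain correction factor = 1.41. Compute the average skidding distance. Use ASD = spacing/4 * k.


Formula: ASD = (spacing / 4) * correction
Uncorrected distance = spacing / 4 = 128 / 4 = 32 m
ASD = 32 * 1.41 = 45 m

45


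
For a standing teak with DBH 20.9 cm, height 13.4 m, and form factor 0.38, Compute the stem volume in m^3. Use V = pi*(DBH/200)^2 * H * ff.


Formula: V = pi * (DBH/200)^2 * H * ff
Radius = DBH/200 = 20.9/200 = 0.1045 m
Radius^2 = 0.1045^2 = 0.01092025 m^2
V = pi * 0.01092025 * 13.4 * 0.38
V = 0.175 m^3

0.175
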